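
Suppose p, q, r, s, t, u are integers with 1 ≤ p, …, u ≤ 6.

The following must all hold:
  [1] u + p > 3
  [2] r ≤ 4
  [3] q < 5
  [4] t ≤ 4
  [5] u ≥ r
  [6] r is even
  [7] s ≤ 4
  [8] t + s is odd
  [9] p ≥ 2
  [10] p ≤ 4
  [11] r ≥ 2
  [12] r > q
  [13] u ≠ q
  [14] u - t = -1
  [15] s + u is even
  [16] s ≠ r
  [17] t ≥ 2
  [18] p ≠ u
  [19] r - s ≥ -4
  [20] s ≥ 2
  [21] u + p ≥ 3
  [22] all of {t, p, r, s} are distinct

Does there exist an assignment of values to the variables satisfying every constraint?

Constraints 2, 4, 7, 9, 10, 11, 17, and 20 confine each of t, p, r, s to the 3 values {2, …, 4}.
Constraint 22 requires all 4 of them to be distinct, but only 3 values are available — impossible by the pigeonhole principle.

Unsatisfiable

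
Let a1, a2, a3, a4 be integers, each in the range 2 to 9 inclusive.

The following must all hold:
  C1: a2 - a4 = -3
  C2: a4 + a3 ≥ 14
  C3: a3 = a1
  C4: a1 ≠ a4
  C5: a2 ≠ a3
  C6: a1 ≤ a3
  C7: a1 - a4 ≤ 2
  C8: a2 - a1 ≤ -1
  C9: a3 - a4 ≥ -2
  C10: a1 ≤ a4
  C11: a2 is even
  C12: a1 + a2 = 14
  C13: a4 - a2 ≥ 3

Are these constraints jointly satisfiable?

Satisfiable

The assignment a1 = 8, a2 = 6, a3 = 8, a4 = 9 works:
  constraint 1 holds since a2 - a4 = -3.
  constraint 2 holds since a4 + a3 = 17.
The rest check out directly.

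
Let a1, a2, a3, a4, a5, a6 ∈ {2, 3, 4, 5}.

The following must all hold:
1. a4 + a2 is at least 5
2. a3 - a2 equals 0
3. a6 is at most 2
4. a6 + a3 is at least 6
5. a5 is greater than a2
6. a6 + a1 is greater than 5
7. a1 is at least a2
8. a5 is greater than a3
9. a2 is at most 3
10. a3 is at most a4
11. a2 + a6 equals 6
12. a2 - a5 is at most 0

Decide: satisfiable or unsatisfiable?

Unsatisfiable

From constraint 9: a2 ≤ 3. From constraint 3: a6 ≤ 2. Hence a2 + a6 ≤ 5. But constraint 11 requires a2 + a6 = 6, and 6 > 5. Contradiction.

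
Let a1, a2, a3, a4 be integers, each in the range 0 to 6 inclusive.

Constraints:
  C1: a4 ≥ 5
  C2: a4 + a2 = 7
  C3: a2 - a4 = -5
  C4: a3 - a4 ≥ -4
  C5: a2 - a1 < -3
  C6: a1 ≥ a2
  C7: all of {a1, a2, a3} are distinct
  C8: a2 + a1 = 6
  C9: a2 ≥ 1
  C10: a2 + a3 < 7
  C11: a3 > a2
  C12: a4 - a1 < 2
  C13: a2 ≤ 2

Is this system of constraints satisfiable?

Satisfiable

The assignment a1 = 5, a2 = 1, a3 = 4, a4 = 6 works:
  constraint 2 holds since a4 + a2 = 7.
  constraint 3 holds since a2 - a4 = -5.
The rest check out directly.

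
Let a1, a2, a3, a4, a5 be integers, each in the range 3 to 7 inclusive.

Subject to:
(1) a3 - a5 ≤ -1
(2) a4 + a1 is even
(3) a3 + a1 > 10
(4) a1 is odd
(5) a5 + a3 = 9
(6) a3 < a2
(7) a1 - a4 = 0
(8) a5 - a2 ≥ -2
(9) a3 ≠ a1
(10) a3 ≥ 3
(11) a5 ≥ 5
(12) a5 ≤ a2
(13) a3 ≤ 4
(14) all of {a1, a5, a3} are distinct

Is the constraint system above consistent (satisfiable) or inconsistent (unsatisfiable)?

One satisfying assignment is a1 = 7, a2 = 5, a3 = 4, a4 = 7, a5 = 5.
For the less obvious constraints — constraint 1: a3 - a5 = -1; constraint 3: a3 + a1 = 11; constraint 5: a5 + a3 = 9 — and the others hold by inspection.

Satisfiable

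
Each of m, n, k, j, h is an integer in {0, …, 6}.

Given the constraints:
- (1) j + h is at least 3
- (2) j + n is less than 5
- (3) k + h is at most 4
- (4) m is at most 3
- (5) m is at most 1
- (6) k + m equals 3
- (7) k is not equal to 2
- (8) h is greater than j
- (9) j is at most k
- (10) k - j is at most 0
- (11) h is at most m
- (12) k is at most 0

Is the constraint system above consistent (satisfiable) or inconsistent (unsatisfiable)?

Unsatisfiable

From constraints 9 and 12: j ≤ k ≤ 0. From constraints 5 and 11: h ≤ m ≤ 1. Hence j + h ≤ 1. But constraint 1 requires j + h ≥ 3, and 3 > 1. Contradiction.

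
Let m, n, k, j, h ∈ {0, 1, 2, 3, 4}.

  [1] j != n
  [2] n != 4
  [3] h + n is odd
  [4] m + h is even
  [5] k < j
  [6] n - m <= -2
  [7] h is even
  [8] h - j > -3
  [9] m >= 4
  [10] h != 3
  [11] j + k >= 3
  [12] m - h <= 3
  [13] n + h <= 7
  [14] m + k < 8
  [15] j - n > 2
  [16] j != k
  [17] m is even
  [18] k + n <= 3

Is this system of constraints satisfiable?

The assignment m = 4, n = 1, k = 1, j = 4, h = 4 works:
  constraint 6 holds since n - m = -3.
  constraint 8 holds since h - j = 0.
  constraint 11 holds since j + k = 5.
The rest check out directly.

Satisfiable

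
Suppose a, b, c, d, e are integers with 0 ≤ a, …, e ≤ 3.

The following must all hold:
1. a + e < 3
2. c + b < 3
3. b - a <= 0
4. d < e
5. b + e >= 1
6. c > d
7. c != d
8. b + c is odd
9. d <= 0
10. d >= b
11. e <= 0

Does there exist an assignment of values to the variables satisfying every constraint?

Unsatisfiable

From constraints 9 and 10: b ≤ d ≤ 0. From constraint 11: e ≤ 0. Hence b + e ≤ 0. But constraint 5 requires b + e ≥ 1, and 1 > 0. Contradiction.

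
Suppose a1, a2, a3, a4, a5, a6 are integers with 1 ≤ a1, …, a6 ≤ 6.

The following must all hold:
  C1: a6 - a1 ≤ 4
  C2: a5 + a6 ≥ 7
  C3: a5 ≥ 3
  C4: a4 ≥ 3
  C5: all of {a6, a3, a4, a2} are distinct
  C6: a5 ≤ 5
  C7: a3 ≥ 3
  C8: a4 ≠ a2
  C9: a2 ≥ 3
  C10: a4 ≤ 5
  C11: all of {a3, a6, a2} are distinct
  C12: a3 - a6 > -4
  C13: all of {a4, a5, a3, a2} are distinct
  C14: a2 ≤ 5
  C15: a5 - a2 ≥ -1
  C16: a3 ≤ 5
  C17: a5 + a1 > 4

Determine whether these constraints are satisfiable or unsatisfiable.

Constraints 3, 4, 6, 7, 9, 10, 14, and 16 confine each of a4, a5, a3, a2 to the 3 values {3, …, 5}.
Constraint 13 requires all 4 of them to be distinct, but only 3 values are available — impossible by the pigeonhole principle.

Unsatisfiable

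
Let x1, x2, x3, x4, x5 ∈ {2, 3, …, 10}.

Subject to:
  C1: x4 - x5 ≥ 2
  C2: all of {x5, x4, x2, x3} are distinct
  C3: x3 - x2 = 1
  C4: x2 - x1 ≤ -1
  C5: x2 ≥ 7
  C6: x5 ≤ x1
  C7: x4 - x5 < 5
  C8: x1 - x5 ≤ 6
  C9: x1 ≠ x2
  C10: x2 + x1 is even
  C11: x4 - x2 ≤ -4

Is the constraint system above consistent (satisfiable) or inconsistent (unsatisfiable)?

Unsatisfiable

Constraints 1, 4, 8, and 11 give x1 − x2 ≥ 1, x2 − x4 ≥ 4, x4 − x5 ≥ 2, x5 − x1 ≥ -6.
Adding all 4 inequalities: the left sides telescope to 0, and the right sides sum to 1 + 4 + 2 + (-6) = 1. So 0 ≥ 1, which is false.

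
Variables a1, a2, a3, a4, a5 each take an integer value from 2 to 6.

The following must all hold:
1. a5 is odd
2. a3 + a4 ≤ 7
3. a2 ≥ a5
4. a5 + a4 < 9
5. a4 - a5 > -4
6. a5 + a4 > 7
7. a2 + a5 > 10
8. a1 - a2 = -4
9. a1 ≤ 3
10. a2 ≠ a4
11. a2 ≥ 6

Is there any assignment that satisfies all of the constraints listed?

Take a1 = 2, a2 = 6, a3 = 2, a4 = 3, a5 = 5. Then constraint 2: a3 + a4 = 5; constraint 4: a5 + a4 = 8; constraint 5: a4 - a5 = -2, and every other listed constraint is also met.

Satisfiable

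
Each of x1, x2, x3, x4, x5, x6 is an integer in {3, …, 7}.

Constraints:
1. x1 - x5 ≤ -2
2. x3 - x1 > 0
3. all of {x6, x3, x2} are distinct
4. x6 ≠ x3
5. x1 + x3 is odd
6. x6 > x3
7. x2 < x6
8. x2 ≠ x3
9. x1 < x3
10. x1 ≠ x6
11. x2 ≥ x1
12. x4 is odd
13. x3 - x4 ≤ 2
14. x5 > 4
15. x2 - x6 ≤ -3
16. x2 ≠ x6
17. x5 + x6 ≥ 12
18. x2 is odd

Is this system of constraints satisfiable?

Satisfiable

Take x1 = 3, x2 = 3, x3 = 4, x4 = 5, x5 = 7, x6 = 7. Then constraint 1: x1 - x5 = -4; constraint 2: x3 - x1 = 1; constraint 13: x3 - x4 = -1, and every other listed constraint is also met.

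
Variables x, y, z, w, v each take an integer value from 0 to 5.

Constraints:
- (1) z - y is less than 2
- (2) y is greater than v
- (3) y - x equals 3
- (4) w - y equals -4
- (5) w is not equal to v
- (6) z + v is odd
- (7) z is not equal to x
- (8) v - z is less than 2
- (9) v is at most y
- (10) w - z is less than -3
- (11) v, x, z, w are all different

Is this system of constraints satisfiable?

The assignment x = 2, y = 5, z = 5, w = 1, v = 4 works:
  constraint 1 holds since z - y = 0.
  constraint 3 holds since y - x = 3.
The rest check out directly.

Satisfiable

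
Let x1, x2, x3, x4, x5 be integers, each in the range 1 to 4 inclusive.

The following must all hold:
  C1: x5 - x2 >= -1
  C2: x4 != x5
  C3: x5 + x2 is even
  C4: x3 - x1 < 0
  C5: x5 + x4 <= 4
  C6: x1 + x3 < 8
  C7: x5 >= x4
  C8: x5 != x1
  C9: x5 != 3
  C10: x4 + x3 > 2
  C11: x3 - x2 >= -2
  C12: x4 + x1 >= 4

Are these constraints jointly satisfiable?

Satisfiable

Try x1 = 4, x2 = 2, x3 = 3, x4 = 1, x5 = 2.
Check constraint 1: x5 - x2 = 0; constraint 4: x3 - x1 = -1; constraint 5: x5 + x4 = 3. The remaining constraints are straightforward to verify.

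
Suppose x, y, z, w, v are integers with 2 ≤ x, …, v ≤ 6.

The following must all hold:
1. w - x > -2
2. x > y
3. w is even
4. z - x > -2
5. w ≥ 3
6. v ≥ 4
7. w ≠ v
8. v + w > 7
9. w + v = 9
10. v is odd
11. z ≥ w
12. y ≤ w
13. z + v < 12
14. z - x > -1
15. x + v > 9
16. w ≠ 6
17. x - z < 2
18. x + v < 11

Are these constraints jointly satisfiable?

Take x = 5, y = 4, z = 6, w = 4, v = 5. Then constraint 1: w - x = -1; constraint 4: z - x = 1, and every other listed constraint is also met.

Satisfiable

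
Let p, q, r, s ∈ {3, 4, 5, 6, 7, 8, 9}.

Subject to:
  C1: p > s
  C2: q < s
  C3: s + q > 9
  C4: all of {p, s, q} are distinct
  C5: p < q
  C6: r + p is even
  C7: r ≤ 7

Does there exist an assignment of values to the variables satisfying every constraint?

Constraints 1, 2, and 5 give p < q, q < s, s < p. Chaining: p < q < s < p, which forces p < p — impossible.

Unsatisfiable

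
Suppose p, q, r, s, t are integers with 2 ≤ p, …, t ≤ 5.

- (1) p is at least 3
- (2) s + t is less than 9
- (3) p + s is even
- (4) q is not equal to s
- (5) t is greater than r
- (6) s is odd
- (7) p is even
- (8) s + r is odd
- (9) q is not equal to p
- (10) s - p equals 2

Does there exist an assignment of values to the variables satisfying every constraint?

Unsatisfiable

Constraint 7 makes p even and constraint 6 makes s odd, so p + s must be odd. Constraint 3 says p + s is even — contradiction.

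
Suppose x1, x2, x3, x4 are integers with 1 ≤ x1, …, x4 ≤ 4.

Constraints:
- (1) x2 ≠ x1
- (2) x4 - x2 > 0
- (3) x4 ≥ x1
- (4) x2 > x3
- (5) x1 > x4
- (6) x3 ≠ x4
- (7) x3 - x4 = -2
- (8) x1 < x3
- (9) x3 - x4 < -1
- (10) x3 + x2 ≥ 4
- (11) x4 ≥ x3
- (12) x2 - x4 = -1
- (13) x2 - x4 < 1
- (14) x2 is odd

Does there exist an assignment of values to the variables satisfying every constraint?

Unsatisfiable

Constraints 2, 4, 5, and 8 give x4 < x1, x1 < x3, x3 < x2, x2 < x4. Chaining: x4 < x1 < x3 < x2 < x4, which forces x4 < x4 — impossible.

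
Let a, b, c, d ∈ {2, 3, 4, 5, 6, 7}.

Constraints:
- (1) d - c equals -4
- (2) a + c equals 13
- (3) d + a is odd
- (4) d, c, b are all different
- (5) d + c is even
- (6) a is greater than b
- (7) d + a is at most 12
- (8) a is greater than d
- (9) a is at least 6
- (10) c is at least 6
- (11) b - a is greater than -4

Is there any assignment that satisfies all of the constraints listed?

One satisfying assignment is a = 6, b = 4, c = 7, d = 3.
For the less obvious constraints — constraint 1: d - c = -4; constraint 2: a + c = 13 — and the others hold by inspection.

Satisfiable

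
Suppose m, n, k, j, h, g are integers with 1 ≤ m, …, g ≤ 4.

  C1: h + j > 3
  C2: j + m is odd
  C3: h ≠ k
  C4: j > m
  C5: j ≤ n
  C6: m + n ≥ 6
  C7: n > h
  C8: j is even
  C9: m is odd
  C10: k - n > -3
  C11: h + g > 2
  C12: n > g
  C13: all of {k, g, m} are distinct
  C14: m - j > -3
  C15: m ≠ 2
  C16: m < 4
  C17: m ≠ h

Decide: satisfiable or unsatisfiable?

Satisfiable

The assignment m = 3, n = 4, k = 4, j = 4, h = 2, g = 1 works:
  constraint 1 holds since h + j = 6.
  constraint 6 holds since m + n = 7.
  constraint 10 holds since k - n = 0.
The rest check out directly.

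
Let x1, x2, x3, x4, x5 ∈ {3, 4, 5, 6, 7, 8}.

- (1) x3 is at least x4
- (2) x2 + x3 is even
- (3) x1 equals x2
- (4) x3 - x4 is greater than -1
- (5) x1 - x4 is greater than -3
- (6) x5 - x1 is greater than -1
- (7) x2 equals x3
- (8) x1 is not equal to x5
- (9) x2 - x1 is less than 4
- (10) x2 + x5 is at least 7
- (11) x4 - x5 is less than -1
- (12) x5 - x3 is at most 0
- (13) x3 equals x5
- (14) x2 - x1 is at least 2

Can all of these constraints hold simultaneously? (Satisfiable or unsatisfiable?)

From constraints 3, 7, and 13, x1 = x2 = x3 = x5, so x1 = x5. But constraint 8 says x1 ≠ x5. Contradiction.

Unsatisfiable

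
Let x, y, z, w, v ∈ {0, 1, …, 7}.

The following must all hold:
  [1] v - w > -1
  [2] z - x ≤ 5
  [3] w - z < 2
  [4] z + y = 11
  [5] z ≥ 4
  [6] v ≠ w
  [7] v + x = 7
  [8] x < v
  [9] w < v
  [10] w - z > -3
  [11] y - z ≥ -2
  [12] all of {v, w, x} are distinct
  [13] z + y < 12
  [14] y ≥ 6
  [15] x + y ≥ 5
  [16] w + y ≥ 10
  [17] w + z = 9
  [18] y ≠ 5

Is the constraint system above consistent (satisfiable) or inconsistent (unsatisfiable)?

Satisfiable

Setting (x, y, z, w, v) = (2, 6, 5, 4, 5) satisfies everything: constraint 1: v - w = 1; constraint 2: z - x = 3; constraint 3: w - z = -1, and the others follow.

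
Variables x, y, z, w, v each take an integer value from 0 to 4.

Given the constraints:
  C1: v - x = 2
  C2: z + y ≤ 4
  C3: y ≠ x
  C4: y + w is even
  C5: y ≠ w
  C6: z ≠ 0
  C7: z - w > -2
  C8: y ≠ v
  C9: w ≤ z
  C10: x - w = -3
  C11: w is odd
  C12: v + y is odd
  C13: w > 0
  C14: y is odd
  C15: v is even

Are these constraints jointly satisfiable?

One satisfying assignment is x = 0, y = 1, z = 3, w = 3, v = 2.
For the less obvious constraints — constraint 1: v - x = 2; constraint 2: z + y = 4 — and the others hold by inspection.

Satisfiable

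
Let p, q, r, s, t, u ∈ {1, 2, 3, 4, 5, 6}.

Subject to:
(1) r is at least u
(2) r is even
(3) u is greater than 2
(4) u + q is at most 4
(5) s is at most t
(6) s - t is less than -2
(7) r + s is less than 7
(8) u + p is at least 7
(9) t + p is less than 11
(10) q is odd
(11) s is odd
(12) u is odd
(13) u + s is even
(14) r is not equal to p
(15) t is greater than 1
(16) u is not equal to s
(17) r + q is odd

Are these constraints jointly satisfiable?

Satisfiable

The assignment p = 5, q = 1, r = 4, s = 1, t = 5, u = 3 works:
  constraint 4 holds since u + q = 4.
  constraint 6 holds since s - t = -4.
  constraint 7 holds since r + s = 5.
The rest check out directly.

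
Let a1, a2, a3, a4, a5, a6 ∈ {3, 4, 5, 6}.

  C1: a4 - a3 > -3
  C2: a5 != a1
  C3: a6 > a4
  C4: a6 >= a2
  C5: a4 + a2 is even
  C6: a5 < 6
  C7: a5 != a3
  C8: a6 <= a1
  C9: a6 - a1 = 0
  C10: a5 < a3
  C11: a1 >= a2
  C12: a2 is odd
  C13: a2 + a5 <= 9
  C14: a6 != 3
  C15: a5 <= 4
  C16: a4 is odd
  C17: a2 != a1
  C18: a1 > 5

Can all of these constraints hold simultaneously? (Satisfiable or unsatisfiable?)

Satisfiable

Try a1 = 6, a2 = 3, a3 = 5, a4 = 3, a5 = 3, a6 = 6.
Check constraint 1: a4 - a3 = -2; constraint 9: a6 - a1 = 0; constraint 13: a2 + a5 = 6. The remaining constraints are straightforward to verify.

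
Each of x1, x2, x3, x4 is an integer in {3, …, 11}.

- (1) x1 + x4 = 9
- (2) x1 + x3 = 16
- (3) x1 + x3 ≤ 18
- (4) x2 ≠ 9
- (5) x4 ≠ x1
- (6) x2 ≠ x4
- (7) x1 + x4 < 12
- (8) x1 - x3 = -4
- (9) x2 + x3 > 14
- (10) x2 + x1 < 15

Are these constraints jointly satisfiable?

Satisfiable

One satisfying assignment is x1 = 6, x2 = 7, x3 = 10, x4 = 3.
For the less obvious constraints — constraint 1: x1 + x4 = 9; constraint 2: x1 + x3 = 16 — and the others hold by inspection.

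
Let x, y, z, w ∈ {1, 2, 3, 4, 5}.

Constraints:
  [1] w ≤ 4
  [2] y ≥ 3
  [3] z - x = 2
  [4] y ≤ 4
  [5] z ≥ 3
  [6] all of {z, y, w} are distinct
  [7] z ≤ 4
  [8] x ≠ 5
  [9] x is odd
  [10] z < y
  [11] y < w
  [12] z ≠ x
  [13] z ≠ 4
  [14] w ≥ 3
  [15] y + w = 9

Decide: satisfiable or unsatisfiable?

Constraints 1, 2, 4, 5, 7, and 14 confine each of z, y, w to the 2 values {3, 4}.
Constraint 6 requires all 3 of them to be distinct, but only 2 values are available — impossible by the pigeonhole principle.

Unsatisfiable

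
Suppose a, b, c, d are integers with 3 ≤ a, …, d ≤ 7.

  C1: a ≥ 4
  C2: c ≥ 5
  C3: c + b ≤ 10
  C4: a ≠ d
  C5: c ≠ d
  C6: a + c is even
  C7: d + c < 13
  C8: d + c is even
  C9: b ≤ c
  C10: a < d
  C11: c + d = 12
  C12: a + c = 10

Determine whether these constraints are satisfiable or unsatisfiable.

The assignment a = 5, b = 4, c = 5, d = 7 works:
  constraint 3 holds since c + b = 9.
  constraint 7 holds since d + c = 12.
  constraint 11 holds since c + d = 12.
The rest check out directly.

Satisfiable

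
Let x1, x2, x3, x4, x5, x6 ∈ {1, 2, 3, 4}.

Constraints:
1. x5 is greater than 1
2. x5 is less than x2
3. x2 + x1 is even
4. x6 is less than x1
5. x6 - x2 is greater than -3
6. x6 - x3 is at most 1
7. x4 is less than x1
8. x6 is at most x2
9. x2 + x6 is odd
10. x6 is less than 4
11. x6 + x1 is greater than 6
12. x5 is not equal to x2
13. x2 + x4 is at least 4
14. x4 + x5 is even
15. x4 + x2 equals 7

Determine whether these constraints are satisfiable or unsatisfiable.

Setting (x1, x2, x3, x4, x5, x6) = (4, 4, 4, 3, 3, 3) satisfies everything: constraint 5: x6 - x2 = -1; constraint 6: x6 - x3 = -1; constraint 11: x6 + x1 = 7, and the others follow.

Satisfiable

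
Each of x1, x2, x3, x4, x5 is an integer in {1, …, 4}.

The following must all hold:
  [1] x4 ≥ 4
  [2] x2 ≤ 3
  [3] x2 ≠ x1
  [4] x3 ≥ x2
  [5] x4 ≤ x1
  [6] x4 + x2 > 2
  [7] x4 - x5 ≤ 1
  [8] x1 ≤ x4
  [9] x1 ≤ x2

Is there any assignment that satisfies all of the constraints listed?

From constraints 1 and 5: x1 ≥ x4 and x4 ≥ 4, so x1 ≥ 4. From constraints 2 and 9: x1 ≤ x2 and x2 ≤ 3, so x1 ≤ 3. But 3 < 4, so no value of x1 works.

Unsatisfiable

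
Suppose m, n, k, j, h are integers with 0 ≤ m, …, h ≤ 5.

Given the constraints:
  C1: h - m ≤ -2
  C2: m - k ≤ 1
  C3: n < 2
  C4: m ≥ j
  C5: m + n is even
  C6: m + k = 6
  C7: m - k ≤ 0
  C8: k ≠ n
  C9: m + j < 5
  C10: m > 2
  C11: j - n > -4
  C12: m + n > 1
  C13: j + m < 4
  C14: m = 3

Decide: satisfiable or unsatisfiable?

One satisfying assignment is m = 3, n = 1, k = 3, j = 0, h = 1.
For the less obvious constraints — constraint 1: h - m = -2; constraint 2: m - k = 0 — and the others hold by inspection.

Satisfiable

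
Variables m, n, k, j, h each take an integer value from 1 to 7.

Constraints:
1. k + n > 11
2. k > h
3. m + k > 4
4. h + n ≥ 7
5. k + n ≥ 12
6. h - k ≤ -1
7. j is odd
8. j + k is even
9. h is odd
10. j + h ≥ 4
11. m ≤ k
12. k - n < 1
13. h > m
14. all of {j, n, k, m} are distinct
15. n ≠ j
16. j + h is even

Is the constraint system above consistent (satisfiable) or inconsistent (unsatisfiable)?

Take m = 2, n = 7, k = 5, j = 1, h = 3. Then constraint 1: k + n = 12; constraint 3: m + k = 7; constraint 4: h + n = 10, and every other listed constraint is also met.

Satisfiable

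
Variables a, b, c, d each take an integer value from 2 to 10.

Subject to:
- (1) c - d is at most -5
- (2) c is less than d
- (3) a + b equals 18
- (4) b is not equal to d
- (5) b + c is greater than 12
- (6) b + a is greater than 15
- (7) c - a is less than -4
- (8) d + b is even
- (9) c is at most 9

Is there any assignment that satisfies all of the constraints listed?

Take a = 10, b = 8, c = 5, d = 10. Then constraint 1: c - d = -5; constraint 3: a + b = 18; constraint 5: b + c = 13, and every other listed constraint is also met.

Satisfiable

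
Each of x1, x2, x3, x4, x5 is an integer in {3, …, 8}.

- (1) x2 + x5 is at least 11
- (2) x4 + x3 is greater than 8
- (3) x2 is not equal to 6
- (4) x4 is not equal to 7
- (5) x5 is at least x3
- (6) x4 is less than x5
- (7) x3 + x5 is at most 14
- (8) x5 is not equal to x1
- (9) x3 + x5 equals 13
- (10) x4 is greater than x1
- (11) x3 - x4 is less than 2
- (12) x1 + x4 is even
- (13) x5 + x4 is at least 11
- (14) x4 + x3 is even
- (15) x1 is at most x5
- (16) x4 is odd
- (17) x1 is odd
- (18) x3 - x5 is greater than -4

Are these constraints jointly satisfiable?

Satisfiable

Take x1 = 3, x2 = 3, x3 = 5, x4 = 5, x5 = 8. Then constraint 1: x2 + x5 = 11; constraint 2: x4 + x3 = 10; constraint 7: x3 + x5 = 13, and every other listed constraint is also met.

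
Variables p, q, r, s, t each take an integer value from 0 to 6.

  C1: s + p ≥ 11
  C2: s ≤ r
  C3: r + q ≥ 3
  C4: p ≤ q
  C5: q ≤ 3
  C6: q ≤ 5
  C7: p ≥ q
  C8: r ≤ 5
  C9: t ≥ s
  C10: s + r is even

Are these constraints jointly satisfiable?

Unsatisfiable

From constraints 2 and 8: s ≤ r ≤ 5. From constraints 4 and 6: p ≤ q ≤ 5. Hence s + p ≤ 10. But constraint 1 requires s + p ≥ 11, and 11 > 10. Contradiction.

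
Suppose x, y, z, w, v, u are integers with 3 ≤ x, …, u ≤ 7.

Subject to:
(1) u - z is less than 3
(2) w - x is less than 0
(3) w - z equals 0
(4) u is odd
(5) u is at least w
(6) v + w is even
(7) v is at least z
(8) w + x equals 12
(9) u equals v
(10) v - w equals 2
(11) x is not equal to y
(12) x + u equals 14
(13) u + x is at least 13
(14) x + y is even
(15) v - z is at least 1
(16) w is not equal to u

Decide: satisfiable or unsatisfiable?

The assignment x = 7, y = 5, z = 5, w = 5, v = 7, u = 7 works:
  constraint 1 holds since u - z = 2.
  constraint 2 holds since w - x = -2.
The rest check out directly.

Satisfiable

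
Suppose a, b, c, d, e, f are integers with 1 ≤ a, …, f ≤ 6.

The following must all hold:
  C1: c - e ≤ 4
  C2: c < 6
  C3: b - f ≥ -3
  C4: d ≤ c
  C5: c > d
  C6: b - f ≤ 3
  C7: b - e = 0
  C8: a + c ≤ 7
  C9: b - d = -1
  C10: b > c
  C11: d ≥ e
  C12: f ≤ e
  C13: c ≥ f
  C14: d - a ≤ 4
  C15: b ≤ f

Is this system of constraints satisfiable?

Constraints 5, 10, 11, 12, and 15 give e ≤ d, d < c, c < b, b ≤ f, f ≤ e. Chaining: e ≤ d < c < b ≤ f ≤ e, which forces e < e — impossible.

Unsatisfiable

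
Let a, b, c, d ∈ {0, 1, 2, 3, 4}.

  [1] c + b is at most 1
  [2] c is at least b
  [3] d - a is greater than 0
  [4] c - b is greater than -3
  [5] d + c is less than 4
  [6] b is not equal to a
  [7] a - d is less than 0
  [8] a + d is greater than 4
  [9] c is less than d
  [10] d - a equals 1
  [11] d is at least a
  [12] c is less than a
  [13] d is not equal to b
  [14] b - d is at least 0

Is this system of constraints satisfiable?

Unsatisfiable

Constraints 2, 3, 12, and 14 give c < a, a < d, d ≤ b, b ≤ c. Chaining: c < a < d ≤ b ≤ c, which forces c < c — impossible.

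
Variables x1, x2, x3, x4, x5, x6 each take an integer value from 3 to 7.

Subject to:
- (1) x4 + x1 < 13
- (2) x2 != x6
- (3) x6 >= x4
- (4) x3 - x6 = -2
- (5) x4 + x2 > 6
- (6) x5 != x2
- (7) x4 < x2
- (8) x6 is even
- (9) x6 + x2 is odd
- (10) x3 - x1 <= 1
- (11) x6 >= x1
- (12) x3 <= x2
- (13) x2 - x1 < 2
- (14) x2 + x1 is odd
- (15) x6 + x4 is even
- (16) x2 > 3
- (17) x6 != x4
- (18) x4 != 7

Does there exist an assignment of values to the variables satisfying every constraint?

Satisfiable

One satisfying assignment is x1 = 6, x2 = 5, x3 = 4, x4 = 4, x5 = 3, x6 = 6.
For the less obvious constraints — constraint 1: x4 + x1 = 10; constraint 4: x3 - x6 = -2; constraint 5: x4 + x2 = 9 — and the others hold by inspection.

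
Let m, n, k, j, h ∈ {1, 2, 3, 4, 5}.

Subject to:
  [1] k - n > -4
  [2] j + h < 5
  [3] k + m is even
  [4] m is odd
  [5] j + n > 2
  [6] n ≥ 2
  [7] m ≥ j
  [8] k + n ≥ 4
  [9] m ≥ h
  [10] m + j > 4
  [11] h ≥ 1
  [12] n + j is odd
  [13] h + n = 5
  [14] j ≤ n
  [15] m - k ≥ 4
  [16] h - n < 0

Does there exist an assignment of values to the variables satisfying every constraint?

Satisfiable

Setting (m, n, k, j, h) = (5, 3, 1, 2, 2) satisfies everything: constraint 1: k - n = -2; constraint 2: j + h = 4, and the others follow.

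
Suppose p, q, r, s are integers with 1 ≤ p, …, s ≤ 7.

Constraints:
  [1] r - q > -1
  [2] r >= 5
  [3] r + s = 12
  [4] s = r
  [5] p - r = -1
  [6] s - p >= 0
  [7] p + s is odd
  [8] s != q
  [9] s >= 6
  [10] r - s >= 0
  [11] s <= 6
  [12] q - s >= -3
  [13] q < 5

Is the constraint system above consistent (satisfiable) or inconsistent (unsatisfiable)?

Try p = 5, q = 4, r = 6, s = 6.
Check constraint 1: r - q = 2; constraint 3: r + s = 12; constraint 5: p - r = -1. The remaining constraints are straightforward to verify.

Satisfiable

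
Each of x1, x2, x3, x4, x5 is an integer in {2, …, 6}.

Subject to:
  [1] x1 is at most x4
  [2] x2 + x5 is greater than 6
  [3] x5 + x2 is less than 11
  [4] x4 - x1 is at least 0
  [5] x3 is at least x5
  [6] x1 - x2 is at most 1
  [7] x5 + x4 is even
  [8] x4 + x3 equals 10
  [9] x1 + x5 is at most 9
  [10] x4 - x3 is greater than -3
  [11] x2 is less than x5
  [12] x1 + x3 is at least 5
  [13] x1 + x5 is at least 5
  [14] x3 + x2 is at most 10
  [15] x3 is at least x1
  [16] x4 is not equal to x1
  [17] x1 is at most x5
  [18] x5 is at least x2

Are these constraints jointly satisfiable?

Satisfiable

Take x1 = 2, x2 = 3, x3 = 6, x4 = 4, x5 = 6. Then constraint 2: x2 + x5 = 9; constraint 3: x5 + x2 = 9, and every other listed constraint is also met.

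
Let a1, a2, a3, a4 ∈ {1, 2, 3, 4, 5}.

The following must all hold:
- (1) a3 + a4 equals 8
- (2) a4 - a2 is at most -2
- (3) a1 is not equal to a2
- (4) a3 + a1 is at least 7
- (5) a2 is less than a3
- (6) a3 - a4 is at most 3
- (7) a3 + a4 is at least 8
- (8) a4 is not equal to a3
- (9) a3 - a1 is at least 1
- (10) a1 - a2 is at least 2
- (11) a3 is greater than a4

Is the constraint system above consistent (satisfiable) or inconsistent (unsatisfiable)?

Constraints 2, 6, 9, and 10 give a2 − a4 ≥ 2, a4 − a3 ≥ -3, a3 − a1 ≥ 1, a1 − a2 ≥ 2.
Adding all 4 inequalities: the left sides telescope to 0, and the right sides sum to 2 + (-3) + 1 + 2 = 2. So 0 ≥ 2, which is false.

Unsatisfiable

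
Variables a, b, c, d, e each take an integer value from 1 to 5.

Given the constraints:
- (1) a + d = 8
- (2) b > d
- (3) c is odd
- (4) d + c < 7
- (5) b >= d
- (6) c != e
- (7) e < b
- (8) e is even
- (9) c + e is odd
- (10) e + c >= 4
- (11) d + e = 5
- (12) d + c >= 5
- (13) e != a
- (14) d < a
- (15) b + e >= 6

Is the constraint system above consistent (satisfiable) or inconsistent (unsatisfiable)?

Satisfiable

One satisfying assignment is a = 5, b = 5, c = 3, d = 3, e = 2.
For the less obvious constraints — constraint 1: a + d = 8; constraint 4: d + c = 6; constraint 10: e + c = 5 — and the others hold by inspection.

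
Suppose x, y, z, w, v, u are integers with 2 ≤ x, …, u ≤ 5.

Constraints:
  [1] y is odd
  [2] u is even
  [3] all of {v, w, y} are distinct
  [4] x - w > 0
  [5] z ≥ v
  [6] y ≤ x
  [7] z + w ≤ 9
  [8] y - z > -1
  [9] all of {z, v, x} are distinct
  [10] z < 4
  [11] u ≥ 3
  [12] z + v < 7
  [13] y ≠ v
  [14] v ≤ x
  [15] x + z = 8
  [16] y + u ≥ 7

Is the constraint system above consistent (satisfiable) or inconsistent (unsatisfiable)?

Satisfiable

Try x = 5, y = 5, z = 3, w = 3, v = 2, u = 4.
Check constraint 4: x - w = 2; constraint 7: z + w = 6; constraint 8: y - z = 2. The remaining constraints are straightforward to verify.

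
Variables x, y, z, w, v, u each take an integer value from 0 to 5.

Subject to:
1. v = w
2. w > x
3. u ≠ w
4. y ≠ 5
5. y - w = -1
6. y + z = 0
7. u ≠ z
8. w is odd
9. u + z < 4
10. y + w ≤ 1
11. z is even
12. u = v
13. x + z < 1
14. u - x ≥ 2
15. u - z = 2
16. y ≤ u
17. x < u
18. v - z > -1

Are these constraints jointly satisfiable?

Unsatisfiable

From constraints 1 and 12, u = v = w, so u = w. But constraint 3 says u ≠ w. Contradiction.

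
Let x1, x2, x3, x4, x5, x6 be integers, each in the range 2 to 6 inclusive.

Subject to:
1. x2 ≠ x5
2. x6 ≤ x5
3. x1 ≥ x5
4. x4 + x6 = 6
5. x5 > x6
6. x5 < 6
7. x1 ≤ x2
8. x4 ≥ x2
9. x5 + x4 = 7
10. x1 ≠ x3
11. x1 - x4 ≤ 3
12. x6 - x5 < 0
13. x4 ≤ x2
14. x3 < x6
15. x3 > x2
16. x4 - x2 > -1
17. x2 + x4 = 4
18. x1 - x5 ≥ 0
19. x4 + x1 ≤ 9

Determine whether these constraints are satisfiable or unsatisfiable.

Unsatisfiable

Constraints 2, 3, 7, 14, and 15 give x5 ≤ x1, x1 ≤ x2, x2 < x3, x3 < x6, x6 ≤ x5. Chaining: x5 ≤ x1 ≤ x2 < x3 < x6 ≤ x5, which forces x5 < x5 — impossible.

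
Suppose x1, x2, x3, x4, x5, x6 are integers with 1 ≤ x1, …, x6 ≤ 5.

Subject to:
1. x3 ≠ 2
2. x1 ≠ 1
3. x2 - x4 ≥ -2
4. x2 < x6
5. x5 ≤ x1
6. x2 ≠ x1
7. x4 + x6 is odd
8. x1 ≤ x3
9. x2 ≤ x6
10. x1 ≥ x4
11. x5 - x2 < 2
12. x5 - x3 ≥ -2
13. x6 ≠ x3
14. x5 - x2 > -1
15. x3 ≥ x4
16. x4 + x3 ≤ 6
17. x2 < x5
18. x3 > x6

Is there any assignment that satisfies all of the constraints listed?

Satisfiable

Try x1 = 3, x2 = 1, x3 = 3, x4 = 3, x5 = 2, x6 = 2.
Check constraint 3: x2 - x4 = -2; constraint 11: x5 - x2 = 1; constraint 12: x5 - x3 = -1. The remaining constraints are straightforward to verify.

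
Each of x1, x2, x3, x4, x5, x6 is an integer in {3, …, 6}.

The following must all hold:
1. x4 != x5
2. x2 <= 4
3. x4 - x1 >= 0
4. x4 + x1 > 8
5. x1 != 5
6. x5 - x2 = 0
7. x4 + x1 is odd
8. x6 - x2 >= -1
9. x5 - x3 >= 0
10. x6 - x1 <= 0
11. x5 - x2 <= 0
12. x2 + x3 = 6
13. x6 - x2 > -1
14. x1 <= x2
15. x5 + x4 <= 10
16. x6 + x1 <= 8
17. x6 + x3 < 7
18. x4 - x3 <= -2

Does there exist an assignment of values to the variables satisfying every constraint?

Unsatisfiable

Constraints 3, 8, 9, 10, 11, and 18 give x4 − x1 ≥ 0, x1 − x6 ≥ 0, x6 − x2 ≥ -1, x2 − x5 ≥ 0, x5 − x3 ≥ 0, x3 − x4 ≥ 2.
Adding all 6 inequalities: the left sides telescope to 0, and the right sides sum to 0 + 0 + (-1) + 0 + 0 + 2 = 1. So 0 ≥ 1, which is false.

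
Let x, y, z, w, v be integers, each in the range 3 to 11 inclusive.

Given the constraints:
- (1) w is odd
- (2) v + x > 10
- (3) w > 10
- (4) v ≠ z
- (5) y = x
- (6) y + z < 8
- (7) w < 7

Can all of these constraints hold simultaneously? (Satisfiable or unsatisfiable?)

Unsatisfiable

From constraint 3: w ≥ 11. From constraint 7: w ≤ 6. But 6 < 11, so no value of w works.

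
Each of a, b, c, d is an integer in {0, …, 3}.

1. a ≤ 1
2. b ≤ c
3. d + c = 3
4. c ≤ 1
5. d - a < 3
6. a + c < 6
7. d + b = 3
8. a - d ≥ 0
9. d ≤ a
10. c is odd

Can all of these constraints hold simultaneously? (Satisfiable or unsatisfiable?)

From constraints 1 and 9: d ≤ a ≤ 1. From constraints 2 and 4: b ≤ c ≤ 1. Hence d + b ≤ 2. But constraint 7 requires d + b = 3, and 3 > 2. Contradiction.

Unsatisfiable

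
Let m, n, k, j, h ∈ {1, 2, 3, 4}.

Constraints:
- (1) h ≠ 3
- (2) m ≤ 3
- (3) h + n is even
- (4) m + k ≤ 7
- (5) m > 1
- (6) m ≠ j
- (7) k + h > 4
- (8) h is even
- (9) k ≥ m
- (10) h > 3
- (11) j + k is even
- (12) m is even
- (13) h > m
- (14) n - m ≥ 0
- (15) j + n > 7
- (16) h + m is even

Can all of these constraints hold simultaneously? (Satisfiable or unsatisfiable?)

Satisfiable

Try m = 2, n = 4, k = 2, j = 4, h = 4.
Check constraint 4: m + k = 4; constraint 7: k + h = 6. The remaining constraints are straightforward to verify.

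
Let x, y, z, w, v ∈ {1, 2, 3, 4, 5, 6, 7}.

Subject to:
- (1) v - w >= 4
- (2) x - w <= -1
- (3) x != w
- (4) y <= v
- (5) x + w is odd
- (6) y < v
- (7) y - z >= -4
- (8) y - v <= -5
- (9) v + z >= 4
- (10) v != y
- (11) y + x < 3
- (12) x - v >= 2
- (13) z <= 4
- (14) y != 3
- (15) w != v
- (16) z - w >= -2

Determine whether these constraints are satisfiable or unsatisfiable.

Unsatisfiable

Constraints 2, 7, 8, 12, and 16 give y − z ≥ -4, z − w ≥ -2, w − x ≥ 1, x − v ≥ 2, v − y ≥ 5.
Adding all 5 inequalities: the left sides telescope to 0, and the right sides sum to (-4) + (-2) + 1 + 2 + 5 = 2. So 0 ≥ 2, which is false.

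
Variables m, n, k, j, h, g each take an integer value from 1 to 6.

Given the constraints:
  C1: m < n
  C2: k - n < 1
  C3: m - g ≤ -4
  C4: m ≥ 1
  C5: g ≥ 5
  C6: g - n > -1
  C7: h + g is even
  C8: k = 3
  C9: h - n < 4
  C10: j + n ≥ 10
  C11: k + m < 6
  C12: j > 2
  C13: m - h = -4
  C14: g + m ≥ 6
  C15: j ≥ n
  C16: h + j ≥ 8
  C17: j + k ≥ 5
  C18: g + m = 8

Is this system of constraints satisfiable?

Satisfiable

One satisfying assignment is m = 2, n = 5, k = 3, j = 5, h = 6, g = 6.
For the less obvious constraints — constraint 2: k - n = -2; constraint 3: m - g = -4 — and the others hold by inspection.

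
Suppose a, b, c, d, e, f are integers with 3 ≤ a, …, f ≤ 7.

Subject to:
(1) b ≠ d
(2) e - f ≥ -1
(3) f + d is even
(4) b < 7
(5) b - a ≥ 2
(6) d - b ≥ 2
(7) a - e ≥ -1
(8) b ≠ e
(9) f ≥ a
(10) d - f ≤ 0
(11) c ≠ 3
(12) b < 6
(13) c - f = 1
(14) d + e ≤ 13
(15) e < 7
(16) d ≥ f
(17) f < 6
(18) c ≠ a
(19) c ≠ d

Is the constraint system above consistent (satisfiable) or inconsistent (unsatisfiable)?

Constraints 2, 5, 6, 7, and 10 give d − b ≥ 2, b − a ≥ 2, a − e ≥ -1, e − f ≥ -1, f − d ≥ 0.
Adding all 5 inequalities: the left sides telescope to 0, and the right sides sum to 2 + 2 + (-1) + (-1) + 0 = 2. So 0 ≥ 2, which is false.

Unsatisfiable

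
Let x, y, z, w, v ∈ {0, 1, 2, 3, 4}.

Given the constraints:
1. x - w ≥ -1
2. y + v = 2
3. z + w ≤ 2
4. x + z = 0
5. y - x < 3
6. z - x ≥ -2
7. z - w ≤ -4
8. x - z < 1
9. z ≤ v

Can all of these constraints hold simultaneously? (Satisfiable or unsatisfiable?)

Constraints 1, 6, and 7 give z − x ≥ -2, x − w ≥ -1, w − z ≥ 4.
Adding all 3 inequalities: the left sides telescope to 0, and the right sides sum to (-2) + (-1) + 4 = 1. So 0 ≥ 1, which is false.

Unsatisfiable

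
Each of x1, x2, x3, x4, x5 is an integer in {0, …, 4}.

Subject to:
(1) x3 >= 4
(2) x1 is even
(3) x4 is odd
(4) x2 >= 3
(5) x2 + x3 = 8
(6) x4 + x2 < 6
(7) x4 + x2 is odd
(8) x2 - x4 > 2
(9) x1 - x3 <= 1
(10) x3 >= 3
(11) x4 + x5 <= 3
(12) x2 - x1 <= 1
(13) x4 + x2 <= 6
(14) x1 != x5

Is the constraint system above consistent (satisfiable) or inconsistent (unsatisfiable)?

Take x1 = 4, x2 = 4, x3 = 4, x4 = 1, x5 = 0. Then constraint 5: x2 + x3 = 8; constraint 6: x4 + x2 = 5; constraint 8: x2 - x4 = 3, and every other listed constraint is also met.

Satisfiable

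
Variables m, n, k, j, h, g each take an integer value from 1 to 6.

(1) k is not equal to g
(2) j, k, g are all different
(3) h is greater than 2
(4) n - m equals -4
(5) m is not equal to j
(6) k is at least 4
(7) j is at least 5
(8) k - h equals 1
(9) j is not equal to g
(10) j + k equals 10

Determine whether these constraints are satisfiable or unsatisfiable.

The assignment m = 5, n = 1, k = 4, j = 6, h = 3, g = 2 works:
  constraint 4 holds since n - m = -4.
  constraint 8 holds since k - h = 1.
  constraint 10 holds since j + k = 10.
The rest check out directly.

Satisfiable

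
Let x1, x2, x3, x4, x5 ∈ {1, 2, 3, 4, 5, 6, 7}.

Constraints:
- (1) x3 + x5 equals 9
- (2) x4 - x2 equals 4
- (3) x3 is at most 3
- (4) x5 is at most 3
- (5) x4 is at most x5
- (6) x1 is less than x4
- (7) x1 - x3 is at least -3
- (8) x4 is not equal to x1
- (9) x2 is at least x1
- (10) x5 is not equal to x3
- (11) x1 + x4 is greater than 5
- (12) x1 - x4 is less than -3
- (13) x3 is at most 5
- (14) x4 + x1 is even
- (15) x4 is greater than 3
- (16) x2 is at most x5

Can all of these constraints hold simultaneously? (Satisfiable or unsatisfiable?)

Unsatisfiable

From constraint 13: x3 ≤ 5. From constraint 4: x5 ≤ 3. Hence x3 + x5 ≤ 8. But constraint 1 requires x3 + x5 = 9, and 9 > 8. Contradiction.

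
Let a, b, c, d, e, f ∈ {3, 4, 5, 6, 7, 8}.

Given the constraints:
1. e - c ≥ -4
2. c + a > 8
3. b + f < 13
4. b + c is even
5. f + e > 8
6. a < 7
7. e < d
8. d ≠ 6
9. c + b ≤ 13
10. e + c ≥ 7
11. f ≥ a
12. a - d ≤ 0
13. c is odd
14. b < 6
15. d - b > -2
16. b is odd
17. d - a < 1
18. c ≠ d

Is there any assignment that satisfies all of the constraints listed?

The assignment a = 4, b = 5, c = 7, d = 4, e = 3, f = 6 works:
  constraint 1 holds since e - c = -4.
  constraint 2 holds since c + a = 11.
The rest check out directly.

Satisfiable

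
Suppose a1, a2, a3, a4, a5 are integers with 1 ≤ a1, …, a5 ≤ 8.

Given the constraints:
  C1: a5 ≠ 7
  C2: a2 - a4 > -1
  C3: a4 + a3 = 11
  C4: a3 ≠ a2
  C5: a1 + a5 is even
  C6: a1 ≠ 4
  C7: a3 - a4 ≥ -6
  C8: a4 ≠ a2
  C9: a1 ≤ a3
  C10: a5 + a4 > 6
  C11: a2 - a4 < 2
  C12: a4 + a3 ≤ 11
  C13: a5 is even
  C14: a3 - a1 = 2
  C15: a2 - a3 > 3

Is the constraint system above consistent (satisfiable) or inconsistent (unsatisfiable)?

One satisfying assignment is a1 = 2, a2 = 8, a3 = 4, a4 = 7, a5 = 2.
For the less obvious constraints — constraint 2: a2 - a4 = 1; constraint 3: a4 + a3 = 11 — and the others hold by inspection.

Satisfiable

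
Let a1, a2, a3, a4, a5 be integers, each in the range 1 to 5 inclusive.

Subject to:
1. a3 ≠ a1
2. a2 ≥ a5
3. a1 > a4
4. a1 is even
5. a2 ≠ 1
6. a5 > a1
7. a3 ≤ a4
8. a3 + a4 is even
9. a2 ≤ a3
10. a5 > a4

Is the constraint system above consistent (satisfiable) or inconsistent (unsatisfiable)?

Constraints 2, 3, 6, 7, and 9 give a1 < a5, a5 ≤ a2, a2 ≤ a3, a3 ≤ a4, a4 < a1. Chaining: a1 < a5 ≤ a2 ≤ a3 ≤ a4 < a1, which forces a1 < a1 — impossible.

Unsatisfiable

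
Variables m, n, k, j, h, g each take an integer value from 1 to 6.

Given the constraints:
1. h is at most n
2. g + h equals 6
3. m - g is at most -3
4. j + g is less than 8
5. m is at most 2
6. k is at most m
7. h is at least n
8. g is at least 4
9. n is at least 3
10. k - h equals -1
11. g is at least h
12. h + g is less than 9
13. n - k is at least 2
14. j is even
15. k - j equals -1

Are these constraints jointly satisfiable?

From constraint 8: g ≥ 4. From constraints 7 and 9: h ≥ n ≥ 3. Hence g + h ≥ 7. But constraint 2 requires g + h = 6, and 6 < 7. Contradiction.

Unsatisfiable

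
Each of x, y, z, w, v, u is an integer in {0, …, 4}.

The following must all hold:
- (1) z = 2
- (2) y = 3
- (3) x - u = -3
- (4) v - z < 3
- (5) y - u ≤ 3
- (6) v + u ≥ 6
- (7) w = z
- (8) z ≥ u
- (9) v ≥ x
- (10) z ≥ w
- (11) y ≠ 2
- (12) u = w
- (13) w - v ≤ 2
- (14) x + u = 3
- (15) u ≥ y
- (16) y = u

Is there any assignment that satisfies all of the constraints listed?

Unsatisfiable

Constraint 2 fixes y = 3 and constraint 1 fixes z = 2. Constraints 7, 12, and 16 give y = u = w = z, so y = z. But 3 ≠ 2 — contradiction.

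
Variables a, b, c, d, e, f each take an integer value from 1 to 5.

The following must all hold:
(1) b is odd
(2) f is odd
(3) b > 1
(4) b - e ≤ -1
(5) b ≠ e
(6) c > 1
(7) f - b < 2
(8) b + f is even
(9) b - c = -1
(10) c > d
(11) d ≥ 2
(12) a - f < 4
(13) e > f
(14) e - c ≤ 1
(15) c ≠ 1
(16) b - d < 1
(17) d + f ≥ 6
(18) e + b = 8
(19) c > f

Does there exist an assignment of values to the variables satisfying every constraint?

Satisfiable

The assignment a = 4, b = 3, c = 4, d = 3, e = 5, f = 3 works:
  constraint 4 holds since b - e = -2.
  constraint 7 holds since f - b = 0.
The rest check out directly.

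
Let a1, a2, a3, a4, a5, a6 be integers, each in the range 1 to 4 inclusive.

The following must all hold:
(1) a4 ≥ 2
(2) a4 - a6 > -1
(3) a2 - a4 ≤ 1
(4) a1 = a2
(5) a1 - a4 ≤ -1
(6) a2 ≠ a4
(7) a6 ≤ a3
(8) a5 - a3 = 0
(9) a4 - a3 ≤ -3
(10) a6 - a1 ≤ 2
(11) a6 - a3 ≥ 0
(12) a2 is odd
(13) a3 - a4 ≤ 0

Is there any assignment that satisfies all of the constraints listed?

Unsatisfiable

Constraints 5, 9, 10, and 11 give a4 − a1 ≥ 1, a1 − a6 ≥ -2, a6 − a3 ≥ 0, a3 − a4 ≥ 3.
Adding all 4 inequalities: the left sides telescope to 0, and the right sides sum to 1 + (-2) + 0 + 3 = 2. So 0 ≥ 2, which is false.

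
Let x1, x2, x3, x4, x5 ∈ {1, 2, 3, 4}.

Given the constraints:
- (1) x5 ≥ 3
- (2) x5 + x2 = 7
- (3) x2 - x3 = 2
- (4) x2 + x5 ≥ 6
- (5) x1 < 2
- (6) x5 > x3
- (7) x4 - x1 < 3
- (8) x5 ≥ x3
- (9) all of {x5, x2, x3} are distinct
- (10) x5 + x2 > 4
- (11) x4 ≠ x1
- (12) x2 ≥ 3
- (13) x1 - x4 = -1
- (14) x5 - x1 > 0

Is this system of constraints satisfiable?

Setting (x1, x2, x3, x4, x5) = (1, 3, 1, 2, 4) satisfies everything: constraint 2: x5 + x2 = 7; constraint 3: x2 - x3 = 2; constraint 4: x2 + x5 = 7, and the others follow.

Satisfiable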